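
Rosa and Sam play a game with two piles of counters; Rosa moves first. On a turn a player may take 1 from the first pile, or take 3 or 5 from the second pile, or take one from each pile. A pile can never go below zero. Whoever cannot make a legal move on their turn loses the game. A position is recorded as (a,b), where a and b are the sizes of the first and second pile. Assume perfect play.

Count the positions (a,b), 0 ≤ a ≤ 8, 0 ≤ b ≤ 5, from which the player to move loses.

23

Label each position W (a win for the player to move) or L (a loss). A position with no legal move is L; any other position is W exactly when some move reaches an L, and L when every move reaches a W.
Every move lowers a or b (never raises either), so fill the grid row by row in increasing a, and left to right within a row: each cell's successors are then already labelled.
      b=0  b=1  b=2  b=3  b=4  b=5
a=0:    L    L    L    W    W    W
a=1:    W    W    W    W    L    L
a=2:    L    L    L    W    W    W
a=3:    W    W    W    W    L    L
a=4:    L    L    L    W    W    W
a=5:    W    W    W    W    L    L
a=6:    L    L    L    W    W    W
a=7:    W    W    W    W    L    L
a=8:    L    L    L    W    W    W
Cells with no legal move (terminal, hence L): (0,0), (0,1), (0,2).
The remaining L cells, each justified by listing all of its moves:
(1,4): L (options (0,4)(W), (1,1)(W), (0,3)(W) are all W)
(1,5): L (options (0,5)(W), (1,2)(W), (1,0)(W), (0,4)(W) are all W)
(2,0): L (sole option (1,0)(W) is W)
(2,1): L (options (1,1)(W), (1,0)(W) are all W)
(2,2): L (options (1,2)(W), (1,1)(W) are all W)
(3,4): L (options (2,4)(W), (3,1)(W), (2,3)(W) are all W)
(3,5): L (options (2,5)(W), (3,2)(W), (3,0)(W), (2,4)(W) are all W)
(4,0): L (sole option (3,0)(W) is W)
(4,1): L (options (3,1)(W), (3,0)(W) are all W)
(4,2): L (options (3,2)(W), (3,1)(W) are all W)
(5,4): L (options (4,4)(W), (5,1)(W), (4,3)(W) are all W)
(5,5): L (options (4,5)(W), (5,2)(W), (5,0)(W), (4,4)(W) are all W)
(6,0): L (sole option (5,0)(W) is W)
(6,1): L (options (5,1)(W), (5,0)(W) are all W)
(6,2): L (options (5,2)(W), (5,1)(W) are all W)
(7,4): L (options (6,4)(W), (7,1)(W), (6,3)(W) are all W)
(7,5): L (options (6,5)(W), (7,2)(W), (7,0)(W), (6,4)(W) are all W)
(8,0): L (sole option (7,0)(W) is W)
(8,1): L (options (7,1)(W), (7,0)(W) are all W)
(8,2): L (options (7,2)(W), (7,1)(W) are all W)
Every other cell has at least one move into one of the L cells above, so it is W.
L cells per row: a=0: 3, a=1: 2, a=2: 3, a=3: 2, a=4: 3, a=5: 2, a=6: 3, a=7: 2, a=8: 3; total 23.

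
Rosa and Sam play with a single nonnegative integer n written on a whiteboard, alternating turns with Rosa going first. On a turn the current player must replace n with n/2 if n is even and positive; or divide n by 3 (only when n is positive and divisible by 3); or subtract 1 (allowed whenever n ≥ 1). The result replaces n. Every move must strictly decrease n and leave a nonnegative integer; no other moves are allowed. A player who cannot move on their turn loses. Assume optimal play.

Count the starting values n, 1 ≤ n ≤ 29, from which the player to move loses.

11

Label each position W (a win for the player to move) or L (a loss). A position with no legal move is L; any other position is W exactly when some move reaches an L, and L when every move reaches a W.
n=0: no move → L
n=1: →0(L), so W
n=2: →1(W) only, which is W, so L
n=3: →2(L), so W
n=4: →2(L), so W
n=5: →4(W) only, which is W, so L
n=6: →2(L), so W
n=7: →6(W) only, which is W, so L
n=8: →7(L), so W
n=9: →3(W), 8(W) — all W, so L
n=10: →5(L), so W
n=11: →10(W) only, which is W, so L
n=12: →11(L), so W
n=13: →12(W) only, which is W, so L
n=14: →7(L), so W
n=15: →5(L), so W
n=16: →8(W), 15(W) — all W, so L
n=17: →16(L), so W
n=18: →9(L), so W
n=19: →18(W) only, which is W, so L
n=20: →19(L), so W
n=21: →7(L), so W
n=22: →11(L), so W
n=23: →22(W) only, which is W, so L
n=24: →23(L), so W
n=25: →24(W) only, which is W, so L
n=26: →13(L), so W
n=27: →9(L), so W
n=28: →14(W), 27(W) — all W, so L
n=29: →28(L), so W
L entries with 1 ≤ n ≤ 29 (n=0 is outside the asked range and is not counted): n = 2, 5, 7, 9, 11, 13, 16, 19, 23, 25, 28; that makes 11.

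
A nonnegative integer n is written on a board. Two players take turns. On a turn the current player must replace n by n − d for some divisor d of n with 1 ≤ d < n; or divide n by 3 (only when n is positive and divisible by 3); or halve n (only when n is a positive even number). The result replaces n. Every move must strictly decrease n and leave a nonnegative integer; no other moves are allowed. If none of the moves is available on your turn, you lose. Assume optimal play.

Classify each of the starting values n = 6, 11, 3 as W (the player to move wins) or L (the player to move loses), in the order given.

6: W, 11: L, 3: W

Build the W/L table. Terminal = L. A non-terminal position is W if it has a move to some L; otherwise it is L.
n=0: no move → L
n=1: no move → L
n=2: can move to 1, which is L ⇒ W
n=3: can move to 1, which is L ⇒ W
n=4: moves to 2(W), 3(W); every one is W ⇒ L
n=5: can move to 4, which is L ⇒ W
n=6: can move to 4, which is L ⇒ W
n=7: the only move is to 6(W), a W ⇒ L
n=8: can move to 4, which is L ⇒ W
n=9: moves to 3(W), 6(W), 8(W); every one is W ⇒ L
n=10: can move to 9, which is L ⇒ W
n=11: the only move is to 10(W), a W ⇒ L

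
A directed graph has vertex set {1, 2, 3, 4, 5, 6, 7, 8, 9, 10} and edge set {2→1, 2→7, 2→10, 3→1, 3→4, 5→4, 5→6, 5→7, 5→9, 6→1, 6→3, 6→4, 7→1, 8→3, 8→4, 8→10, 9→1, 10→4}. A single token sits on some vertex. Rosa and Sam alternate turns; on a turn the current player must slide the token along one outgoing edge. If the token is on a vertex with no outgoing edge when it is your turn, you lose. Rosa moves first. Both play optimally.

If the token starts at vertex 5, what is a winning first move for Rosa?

Classify positions by backward induction: terminal positions (no move available) are L. From any other position, the mover wins iff some move reaches an L.
Every edge goes from a vertex to one that appears earlier in the order 4, 1, 10, 3, 9, 6, 7, 2, 5, 8, so processing vertices in that order labels each vertex after all of its successors.
4: no outgoing edge → L
1: no outgoing edge → L
10: reaches L-position 4 → W
3: reaches L-position 1 → W
9: reaches L-position 1 → W
6: reaches L-position 1 → W
7: reaches L-position 1 → W
2: reaches L-position 1 → W
5: reaches L-position 4 → W
8: reaches L-position 4 → W
From 5, the L positions reachable in one move are: 4.

Move to 4.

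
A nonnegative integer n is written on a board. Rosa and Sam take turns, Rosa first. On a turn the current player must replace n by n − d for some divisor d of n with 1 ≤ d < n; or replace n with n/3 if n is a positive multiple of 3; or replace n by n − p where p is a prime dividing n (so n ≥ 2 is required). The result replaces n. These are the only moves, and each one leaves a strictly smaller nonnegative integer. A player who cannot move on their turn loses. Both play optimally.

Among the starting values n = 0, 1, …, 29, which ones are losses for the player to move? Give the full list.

Classify positions by backward induction: terminal positions (no move available) are L. From any other position, the mover wins iff some move reaches an L.
n=0: no move → L
n=1: no move → L
n=2: reaches L-position 0 → W
n=3: reaches L-position 0 → W
n=4: only reaches 2(W), 3(W), all W → L
n=5: reaches L-position 0 → W
n=6: reaches L-position 4 → W
n=7: reaches L-position 0 → W
n=8: reaches L-position 4 → W
n=9: only reaches 3(W), 6(W), 8(W), all W → L
n=10: reaches L-position 9 → W
n=11: reaches L-position 0 → W
n=12: reaches L-position 4 → W
n=13: reaches L-position 0 → W
n=14: only reaches 7(W), 12(W), 13(W), all W → L
n=15: reaches L-position 14 → W
n=16: reaches L-position 14 → W
n=17: reaches L-position 0 → W
n=18: reaches L-position 9 → W
n=19: reaches L-position 0 → W
n=20: only reaches 10(W), 15(W), 16(W), 18(W), 19(W), all W → L
n=21: reaches L-position 14 → W
n=22: reaches L-position 20 → W
n=23: reaches L-position 0 → W
n=24: reaches L-position 20 → W
n=25: reaches L-position 20 → W
n=26: only reaches 13(W), 24(W), 25(W), all W → L
n=27: reaches L-position 9 → W
n=28: reaches L-position 14 → W
n=29: reaches L-position 0 → W
The losing starting values of n are exactly the entries labelled L in this table (7 of them).

0, 1, 4, 9, 14, 20, 26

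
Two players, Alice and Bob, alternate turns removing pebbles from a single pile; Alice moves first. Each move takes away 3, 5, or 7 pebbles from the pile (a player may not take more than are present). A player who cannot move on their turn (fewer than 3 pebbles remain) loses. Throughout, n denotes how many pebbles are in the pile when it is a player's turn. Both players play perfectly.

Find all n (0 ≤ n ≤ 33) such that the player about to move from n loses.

Work bottom-up. With no move the player to move loses. Otherwise the position is W if at least one move leads to an L position for the opponent, and L if every move leads to a W.
n=0: no move → L
n=1: no move → L
n=2: no move → L
n=3: reaches L-position 0 → W
n=4: reaches L-position 1 → W
n=5: reaches L-position 2 → W
n=6: reaches L-position 1 → W
n=7: reaches L-position 2 → W
n=8: reaches L-position 1 → W
n=9: reaches L-position 2 → W
n=10: only reaches 7(W), 5(W), 3(W), all W → L
n=11: only reaches 8(W), 6(W), 4(W), all W → L
n=12: only reaches 9(W), 7(W), 5(W), all W → L
n=13: reaches L-position 10 → W
n=14: reaches L-position 11 → W
n=15: reaches L-position 12 → W
n=16: reaches L-position 11 → W
n=17: reaches L-position 12 → W
n=18: reaches L-position 11 → W
n=19: reaches L-position 12 → W
n=20: only reaches 17(W), 15(W), 13(W), all W → L
n=21: only reaches 18(W), 16(W), 14(W), all W → L
n=22: only reaches 19(W), 17(W), 15(W), all W → L
n=23: reaches L-position 20 → W
n=24: reaches L-position 21 → W
n=25: reaches L-position 22 → W
n=26: reaches L-position 21 → W
n=27: reaches L-position 22 → W
n=28: reaches L-position 21 → W
n=29: reaches L-position 22 → W
n=30: only reaches 27(W), 25(W), 23(W), all W → L
n=31: only reaches 28(W), 26(W), 24(W), all W → L
n=32: only reaches 29(W), 27(W), 25(W), all W → L
n=33: reaches L-position 30 → W
The losing starting values of n are exactly the entries labelled L in this table (12 of them).

0, 1, 2, 10, 11, 12, 20, 21, 22, 30, 31, 32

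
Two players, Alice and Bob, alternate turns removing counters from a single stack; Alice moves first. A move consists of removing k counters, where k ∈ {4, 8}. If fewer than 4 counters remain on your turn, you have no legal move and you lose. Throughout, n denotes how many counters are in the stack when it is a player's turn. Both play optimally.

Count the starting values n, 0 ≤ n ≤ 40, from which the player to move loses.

Label each position W (a win for the player to move) or L (a loss). A position with no legal move is L; any other position is W exactly when some move reaches an L, and L when every move reaches a W.
n=0: no move → L
n=1: no move → L
n=2: no move → L
n=3: no move → L
n=4: W (go to 0, an L position)
n=5: W (go to 1, an L position)
n=6: W (go to 2, an L position)
n=7: W (go to 3, an L position)
n=8: W (go to 0, an L position)
n=9: W (go to 1, an L position)
n=10: W (go to 2, an L position)
n=11: W (go to 3, an L position)
n=12: L (options 8(W), 4(W) are all W)
n=13: L (options 9(W), 5(W) are all W)
n=14: L (options 10(W), 6(W) are all W)
n=15: L (options 11(W), 7(W) are all W)
n=16: W (go to 12, an L position)
n=17: W (go to 13, an L position)
n=18: W (go to 14, an L position)
n=19: W (go to 15, an L position)
n=20: W (go to 12, an L position)
n=21: W (go to 13, an L position)
n=22: W (go to 14, an L position)
n=23: W (go to 15, an L position)
n=24: L (options 20(W), 16(W) are all W)
n=25: L (options 21(W), 17(W) are all W)
n=26: L (options 22(W), 18(W) are all W)
n=27: L (options 23(W), 19(W) are all W)
n=28: W (go to 24, an L position)
n=29: W (go to 25, an L position)
n=30: W (go to 26, an L position)
n=31: W (go to 27, an L position)
n=32: W (go to 24, an L position)
n=33: W (go to 25, an L position)
n=34: W (go to 26, an L position)
n=35: W (go to 27, an L position)
n=36: L (options 32(W), 28(W) are all W)
n=37: L (options 33(W), 29(W) are all W)
n=38: L (options 34(W), 30(W) are all W)
n=39: L (options 35(W), 31(W) are all W)
n=40: W (go to 36, an L position)
L entries with 0 ≤ n ≤ 40: n = 0, 1, 2, 3, 12, 13, 14, 15, 24, 25, 26, 27, 36, 37, 38, 39; that makes 16.

16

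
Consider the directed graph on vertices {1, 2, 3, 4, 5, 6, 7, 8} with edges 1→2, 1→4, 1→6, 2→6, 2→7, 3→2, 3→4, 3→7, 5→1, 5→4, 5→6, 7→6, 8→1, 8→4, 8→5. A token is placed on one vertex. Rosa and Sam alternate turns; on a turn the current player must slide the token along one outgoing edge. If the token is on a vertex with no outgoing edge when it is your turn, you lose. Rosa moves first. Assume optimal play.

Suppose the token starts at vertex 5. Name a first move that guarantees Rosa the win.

Use the standard recursion: the mover loses at a terminal position; elsewhere, the mover wins exactly when some move hands the opponent an L position.
Every edge goes from a vertex to one that appears earlier in the order 4, 6, 7, 2, 1, 3, 5, 8, so processing vertices in that order labels each vertex after all of its successors.
4: no outgoing edge → L
6: no outgoing edge → L
7: can move to 6, which is L ⇒ W
2: can move to 6, which is L ⇒ W
1: can move to 6, which is L ⇒ W
3: can move to 4, which is L ⇒ W
5: can move to 6, which is L ⇒ W
8: can move to 4, which is L ⇒ W
From 5, the L positions reachable in one move are: 6, 4. Any move reaching one of these is winning.

Move to 6.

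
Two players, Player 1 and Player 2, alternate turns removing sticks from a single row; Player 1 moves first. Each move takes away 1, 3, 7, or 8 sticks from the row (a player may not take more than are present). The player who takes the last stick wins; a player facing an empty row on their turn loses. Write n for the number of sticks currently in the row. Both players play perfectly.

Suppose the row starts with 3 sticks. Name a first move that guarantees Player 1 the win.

Use the standard recursion: the mover loses at a terminal position; elsewhere, the mover wins exactly when some move hands the opponent an L position.
n=0: no move → L
n=1: can move to 0, which is L ⇒ W
n=2: the only move is to 1(W), a W ⇒ L
n=3: can move to 2, which is L ⇒ W
From 3, the L positions reachable in one move are: 2, 0. Any move reaching one of these is winning.

Remove 1, leaving 2.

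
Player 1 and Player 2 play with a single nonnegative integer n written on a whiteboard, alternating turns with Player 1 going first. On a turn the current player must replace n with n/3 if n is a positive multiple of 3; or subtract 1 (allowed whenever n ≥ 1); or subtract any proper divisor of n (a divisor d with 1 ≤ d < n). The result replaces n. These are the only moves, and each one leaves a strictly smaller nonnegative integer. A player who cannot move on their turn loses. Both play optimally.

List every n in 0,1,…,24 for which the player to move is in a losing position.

Use the standard recursion: the mover loses at a terminal position; elsewhere, the mover wins exactly when some move hands the opponent an L position.
n=0: no move → L
n=1: W (go to 0, an L position)
n=2: L (sole option 1(W) is W)
n=3: W (go to 2, an L position)
n=4: W (go to 2, an L position)
n=5: L (sole option 4(W) is W)
n=6: W (go to 2, an L position)
n=7: L (sole option 6(W) is W)
n=8: W (go to 7, an L position)
n=9: L (options 3(W), 6(W), 8(W) are all W)
n=10: W (go to 5, an L position)
n=11: L (sole option 10(W) is W)
n=12: W (go to 9, an L position)
n=13: L (sole option 12(W) is W)
n=14: W (go to 7, an L position)
n=15: W (go to 5, an L position)
n=16: L (options 8(W), 12(W), 14(W), 15(W) are all W)
n=17: W (go to 16, an L position)
n=18: W (go to 9, an L position)
n=19: L (sole option 18(W) is W)
n=20: W (go to 16, an L position)
n=21: W (go to 7, an L position)
n=22: W (go to 11, an L position)
n=23: L (sole option 22(W) is W)
n=24: W (go to 16, an L position)
The losing starting values of n are exactly the entries labelled L in this table (10 of them).

0, 2, 5, 7, 9, 11, 13, 16, 19, 23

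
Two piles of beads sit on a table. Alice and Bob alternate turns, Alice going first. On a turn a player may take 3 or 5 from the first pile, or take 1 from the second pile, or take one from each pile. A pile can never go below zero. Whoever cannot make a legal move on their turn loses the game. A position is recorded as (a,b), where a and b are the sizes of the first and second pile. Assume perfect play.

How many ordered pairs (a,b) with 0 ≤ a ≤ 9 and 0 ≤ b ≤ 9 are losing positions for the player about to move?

40

Compute win/loss labels from the base case upward. A position with no move is L. Any other position is W if it can reach an L in one move, else L.
Every move lowers a or b (never raises either), so fill the grid row by row in increasing a, and left to right within a row: each cell's successors are then already labelled.
      b=0  b=1  b=2  b=3  b=4  b=5  b=6  b=7  b=8  b=9
a=0:    L    W    L    W    L    W    L    W    L    W
a=1:    L    W    L    W    L    W    L    W    L    W
a=2:    L    W    L    W    L    W    L    W    L    W
a=3:    W    W    W    W    W    W    W    W    W    W
a=4:    W    L    W    L    W    L    W    L    W    L
a=5:    W    L    W    L    W    L    W    L    W    L
a=6:    W    L    W    L    W    L    W    L    W    L
a=7:    W    W    W    W    W    W    W    W    W    W
a=8:    L    W    L    W    L    W    L    W    L    W
a=9:    L    W    L    W    L    W    L    W    L    W
Cells with no legal move (terminal, hence L): (0,0), (1,0), (2,0).
The remaining L cells, each justified by listing all of its moves:
(0,2): →(0,1)(W) only, which is W, so L
(0,4): →(0,3)(W) only, which is W, so L
(0,6): →(0,5)(W) only, which is W, so L
(0,8): →(0,7)(W) only, which is W, so L
(1,2): →(1,1)(W), (0,1)(W) — all W, so L
(1,4): →(1,3)(W), (0,3)(W) — all W, so L
(1,6): →(1,5)(W), (0,5)(W) — all W, so L
(1,8): →(1,7)(W), (0,7)(W) — all W, so L
(2,2): →(2,1)(W), (1,1)(W) — all W, so L
(2,4): →(2,3)(W), (1,3)(W) — all W, so L
(2,6): →(2,5)(W), (1,5)(W) — all W, so L
(2,8): →(2,7)(W), (1,7)(W) — all W, so L
(4,1): →(1,1)(W), (4,0)(W), (3,0)(W) — all W, so L
(4,3): →(1,3)(W), (4,2)(W), (3,2)(W) — all W, so L
(4,5): →(1,5)(W), (4,4)(W), (3,4)(W) — all W, so L
(4,7): →(1,7)(W), (4,6)(W), (3,6)(W) — all W, so L
(4,9): →(1,9)(W), (4,8)(W), (3,8)(W) — all W, so L
(5,1): →(2,1)(W), (0,1)(W), (5,0)(W), (4,0)(W) — all W, so L
(5,3): →(2,3)(W), (0,3)(W), (5,2)(W), (4,2)(W) — all W, so L
(5,5): →(2,5)(W), (0,5)(W), (5,4)(W), (4,4)(W) — all W, so L
(5,7): →(2,7)(W), (0,7)(W), (5,6)(W), (4,6)(W) — all W, so L
(5,9): →(2,9)(W), (0,9)(W), (5,8)(W), (4,8)(W) — all W, so L
(6,1): →(3,1)(W), (1,1)(W), (6,0)(W), (5,0)(W) — all W, so L
(6,3): →(3,3)(W), (1,3)(W), (6,2)(W), (5,2)(W) — all W, so L
(6,5): →(3,5)(W), (1,5)(W), (6,4)(W), (5,4)(W) — all W, so L
(6,7): →(3,7)(W), (1,7)(W), (6,6)(W), (5,6)(W) — all W, so L
(6,9): →(3,9)(W), (1,9)(W), (6,8)(W), (5,8)(W) — all W, so L
(8,0): →(5,0)(W), (3,0)(W) — all W, so L
(8,2): →(5,2)(W), (3,2)(W), (8,1)(W), (7,1)(W) — all W, so L
(8,4): →(5,4)(W), (3,4)(W), (8,3)(W), (7,3)(W) — all W, so L
(8,6): →(5,6)(W), (3,6)(W), (8,5)(W), (7,5)(W) — all W, so L
(8,8): →(5,8)(W), (3,8)(W), (8,7)(W), (7,7)(W) — all W, so L
(9,0): →(6,0)(W), (4,0)(W) — all W, so L
(9,2): →(6,2)(W), (4,2)(W), (9,1)(W), (8,1)(W) — all W, so L
(9,4): →(6,4)(W), (4,4)(W), (9,3)(W), (8,3)(W) — all W, so L
(9,6): →(6,6)(W), (4,6)(W), (9,5)(W), (8,5)(W) — all W, so L
(9,8): →(6,8)(W), (4,8)(W), (9,7)(W), (8,7)(W) — all W, so L
Every other cell has at least one move into one of the L cells above, so it is W.
L cells per row: a=0: 5, a=1: 5, a=2: 5, a=3: 0, a=4: 5, a=5: 5, a=6: 5, a=7: 0, a=8: 5, a=9: 5; total 40.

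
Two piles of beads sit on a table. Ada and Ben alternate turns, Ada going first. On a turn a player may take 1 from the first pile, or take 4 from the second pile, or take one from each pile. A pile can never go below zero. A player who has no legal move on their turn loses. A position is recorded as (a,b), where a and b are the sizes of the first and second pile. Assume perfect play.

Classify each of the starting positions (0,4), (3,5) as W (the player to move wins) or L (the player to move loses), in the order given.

(0,4): W, (3,5): L

Compute win/loss labels from the base case upward. A position with no move is L. Any other position is W if it can reach an L in one move, else L.
No move ever increases a pile, so every position that can arise here has a ≤ 3 and b ≤ 5; it is enough to label the cells with 0 ≤ a ≤ 3 and 0 ≤ b ≤ 5.
Every move lowers a or b (never raises either), so fill the grid row by row in increasing a, and left to right within a row: each cell's successors are then already labelled.
      b=0  b=1  b=2  b=3  b=4  b=5
a=0:    L    L    L    L    W    W
a=1:    W    W    W    W    W    L
a=2:    L    L    L    L    W    W
a=3:    W    W    W    W    W    L
Cells with no legal move (terminal, hence L): (0,0), (0,1), (0,2), (0,3).
The remaining L cells, each justified by listing all of its moves:
(1,5): →(0,5)(W), (1,1)(W), (0,4)(W) — all W, so L
(2,0): →(1,0)(W) only, which is W, so L
(2,1): →(1,1)(W), (1,0)(W) — all W, so L
(2,2): →(1,2)(W), (1,1)(W) — all W, so L
(2,3): →(1,3)(W), (1,2)(W) — all W, so L
(3,5): →(2,5)(W), (3,1)(W), (2,4)(W) — all W, so L
Every other cell has at least one move into one of the L cells above, so it is W.
(0,4): the move to (0,0) reaches an L cell, so W
(3,5): one of the L cells justified above, so L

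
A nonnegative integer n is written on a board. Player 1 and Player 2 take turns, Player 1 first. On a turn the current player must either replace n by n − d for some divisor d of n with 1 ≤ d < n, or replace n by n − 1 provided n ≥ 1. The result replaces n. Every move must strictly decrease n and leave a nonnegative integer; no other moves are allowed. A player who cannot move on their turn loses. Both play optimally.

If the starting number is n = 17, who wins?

Build the W/L table. Terminal = L. A non-terminal position is W if it has a move to some L; otherwise it is L.
n=0: no move → L
n=1: can move to 0, which is L ⇒ W
n=2: the only move is to 1(W), a W ⇒ L
n=3: can move to 2, which is L ⇒ W
n=4: can move to 2, which is L ⇒ W
n=5: the only move is to 4(W), a W ⇒ L
n=6: can move to 5, which is L ⇒ W
n=7: the only move is to 6(W), a W ⇒ L
n=8: can move to 7, which is L ⇒ W
n=9: moves to 6(W), 8(W); every one is W ⇒ L
n=10: can move to 5, which is L ⇒ W
n=11: the only move is to 10(W), a W ⇒ L
n=12: can move to 9, which is L ⇒ W
n=13: the only move is to 12(W), a W ⇒ L
n=14: can move to 7, which is L ⇒ W
n=15: moves to 10(W), 12(W), 14(W); every one is W ⇒ L
n=16: can move to 15, which is L ⇒ W
n=17: the only move is to 16(W), a W ⇒ L
The starting position 17 is L: whatever Player 1 does, the opponent receives a W position.

Player 2 wins.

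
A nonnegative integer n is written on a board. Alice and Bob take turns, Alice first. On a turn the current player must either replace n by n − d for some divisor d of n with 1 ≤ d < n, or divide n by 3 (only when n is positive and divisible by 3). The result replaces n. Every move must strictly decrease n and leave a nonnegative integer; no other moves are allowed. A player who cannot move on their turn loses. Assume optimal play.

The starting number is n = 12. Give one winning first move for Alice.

Move to 4.

Use the standard recursion: the mover loses at a terminal position; elsewhere, the mover wins exactly when some move hands the opponent an L position.
n=0: no move → L
n=1: no move → L
n=2: →1(L), so W
n=3: →1(L), so W
n=4: →2(W), 3(W) — all W, so L
n=5: →4(L), so W
n=6: →4(L), so W
n=7: →6(W) only, which is W, so L
n=8: →4(L), so W
n=9: →3(W), 6(W), 8(W) — all W, so L
n=10: →9(L), so W
n=11: →10(W) only, which is W, so L
n=12: →4(L), so W
From 12, the L positions reachable in one move are: 4, 9, 11. Any move reaching one of these is winning.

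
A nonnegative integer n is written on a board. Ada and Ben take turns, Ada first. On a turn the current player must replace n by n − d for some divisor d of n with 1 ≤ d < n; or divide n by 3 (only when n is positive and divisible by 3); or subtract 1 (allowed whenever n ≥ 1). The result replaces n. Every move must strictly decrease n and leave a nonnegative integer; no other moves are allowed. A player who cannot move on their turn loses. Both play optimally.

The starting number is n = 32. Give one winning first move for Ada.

Classify positions by backward induction: terminal positions (no move available) are L. From any other position, the mover wins iff some move reaches an L.
n=0: no move → L
n=1: can move to 0, which is L ⇒ W
n=2: the only move is to 1(W), a W ⇒ L
n=3: can move to 2, which is L ⇒ W
n=4: can move to 2, which is L ⇒ W
n=5: the only move is to 4(W), a W ⇒ L
n=6: can move to 2, which is L ⇒ W
n=7: the only move is to 6(W), a W ⇒ L
n=8: can move to 7, which is L ⇒ W
n=9: moves to 3(W), 6(W), 8(W); every one is W ⇒ L
n=10: can move to 5, which is L ⇒ W
n=11: the only move is to 10(W), a W ⇒ L
n=12: can move to 9, which is L ⇒ W
n=13: the only move is to 12(W), a W ⇒ L
n=14: can move to 7, which is L ⇒ W
n=15: can move to 5, which is L ⇒ W
n=16: moves to 8(W), 12(W), 14(W), 15(W); every one is W ⇒ L
n=17: can move to 16, which is L ⇒ W
n=18: can move to 9, which is L ⇒ W
n=19: the only move is to 18(W), a W ⇒ L
n=20: can move to 16, which is L ⇒ W
n=21: can move to 7, which is L ⇒ W
n=22: can move to 11, which is L ⇒ W
n=23: the only move is to 22(W), a W ⇒ L
n=24: can move to 16, which is L ⇒ W
n=25: moves to 20(W), 24(W); every one is W ⇒ L
n=26: can move to 13, which is L ⇒ W
n=27: can move to 9, which is L ⇒ W
n=28: moves to 14(W), 21(W), 24(W), 26(W), 27(W); every one is W ⇒ L
n=29: can move to 28, which is L ⇒ W
n=30: can move to 25, which is L ⇒ W
n=31: the only move is to 30(W), a W ⇒ L
n=32: can move to 16, which is L ⇒ W
From 32, the L positions reachable in one move are: 16, 28, 31. Any move reaching one of these is winning.

Move to 16.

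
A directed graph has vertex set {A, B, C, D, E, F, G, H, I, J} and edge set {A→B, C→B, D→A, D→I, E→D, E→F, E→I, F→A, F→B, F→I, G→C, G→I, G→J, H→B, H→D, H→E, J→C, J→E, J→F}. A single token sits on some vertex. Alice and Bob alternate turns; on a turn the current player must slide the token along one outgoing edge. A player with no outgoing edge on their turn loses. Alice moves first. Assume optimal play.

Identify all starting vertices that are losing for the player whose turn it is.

Build the W/L table. Terminal = L. A non-terminal position is W if it has a move to some L; otherwise it is L.
Every edge goes from a vertex to one that appears earlier in the order B, I, A, D, F, E, C, J, H, G, so processing vertices in that order labels each vertex after all of its successors.
B: no outgoing edge → L
I: no outgoing edge → L
A: reaches L-position B → W
D: reaches L-position I → W
F: reaches L-position I → W
E: reaches L-position I → W
C: reaches L-position B → W
J: only reaches C(W), E(W), F(W), all W → L
H: reaches L-position B → W
G: reaches L-position J → W
The losing starting vertices are exactly the entries labelled L in this table (3 of them).

B, I, J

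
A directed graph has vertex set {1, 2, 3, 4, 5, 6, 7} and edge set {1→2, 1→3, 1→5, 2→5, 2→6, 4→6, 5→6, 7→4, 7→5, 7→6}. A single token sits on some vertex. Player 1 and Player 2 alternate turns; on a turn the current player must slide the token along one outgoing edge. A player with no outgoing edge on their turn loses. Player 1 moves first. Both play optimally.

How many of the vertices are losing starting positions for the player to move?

Compute win/loss labels from the base case upward. A position with no move is L. Any other position is W if it can reach an L in one move, else L.
Every edge goes from a vertex to one that appears earlier in the order 3, 6, 4, 5, 7, 2, 1, so processing vertices in that order labels each vertex after all of its successors.
3: no outgoing edge → L
6: no outgoing edge → L
4: W (go to 6, an L position)
5: W (go to 6, an L position)
7: W (go to 6, an L position)
2: W (go to 6, an L position)
1: W (go to 3, an L position)
The L vertices are 3, 6; that is 2 in all.

2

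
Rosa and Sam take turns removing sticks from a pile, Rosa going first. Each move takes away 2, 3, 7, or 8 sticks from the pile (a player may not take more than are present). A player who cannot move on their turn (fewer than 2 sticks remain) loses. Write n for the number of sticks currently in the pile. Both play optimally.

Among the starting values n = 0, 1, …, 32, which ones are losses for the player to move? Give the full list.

Label each position W (a win for the player to move) or L (a loss). A position with no legal move is L; any other position is W exactly when some move reaches an L, and L when every move reaches a W.
n=0: no move → L
n=1: no move → L
n=2: reaches L-position 0 → W
n=3: reaches L-position 1 → W
n=4: reaches L-position 1 → W
n=5: only reaches 3(W), 2(W), all W → L
n=6: only reaches 4(W), 3(W), all W → L
n=7: reaches L-position 5 → W
n=8: reaches L-position 6 → W
n=9: reaches L-position 6 → W
n=10: only reaches 8(W), 7(W), 3(W), 2(W), all W → L
n=11: only reaches 9(W), 8(W), 4(W), 3(W), all W → L
n=12: reaches L-position 10 → W
n=13: reaches L-position 11 → W
n=14: reaches L-position 11 → W
n=15: only reaches 13(W), 12(W), 8(W), 7(W), all W → L
n=16: only reaches 14(W), 13(W), 9(W), 8(W), all W → L
n=17: reaches L-position 15 → W
n=18: reaches L-position 16 → W
n=19: reaches L-position 16 → W
n=20: only reaches 18(W), 17(W), 13(W), 12(W), all W → L
n=21: only reaches 19(W), 18(W), 14(W), 13(W), all W → L
n=22: reaches L-position 20 → W
n=23: reaches L-position 21 → W
n=24: reaches L-position 21 → W
n=25: only reaches 23(W), 22(W), 18(W), 17(W), all W → L
n=26: only reaches 24(W), 23(W), 19(W), 18(W), all W → L
n=27: reaches L-position 25 → W
n=28: reaches L-position 26 → W
n=29: reaches L-position 26 → W
n=30: only reaches 28(W), 27(W), 23(W), 22(W), all W → L
n=31: only reaches 29(W), 28(W), 24(W), 23(W), all W → L
n=32: reaches L-position 30 → W
Reading off the rows marked L gives the requested list; there are 14 such values of n.

0, 1, 5, 6, 10, 11, 15, 16, 20, 21, 25, 26, 30, 31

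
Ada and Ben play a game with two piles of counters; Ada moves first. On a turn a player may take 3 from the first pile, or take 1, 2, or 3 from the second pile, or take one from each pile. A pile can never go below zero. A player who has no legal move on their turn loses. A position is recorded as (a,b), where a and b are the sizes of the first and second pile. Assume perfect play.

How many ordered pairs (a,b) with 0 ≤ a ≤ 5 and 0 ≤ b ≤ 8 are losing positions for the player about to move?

15

Classify positions by backward induction: terminal positions (no move available) are L. From any other position, the mover wins iff some move reaches an L.
Every move lowers a or b (never raises either), so fill the grid row by row in increasing a, and left to right within a row: each cell's successors are then already labelled.
      b=0  b=1  b=2  b=3  b=4  b=5  b=6  b=7  b=8
a=0:    L    W    W    W    L    W    W    W    L
a=1:    L    W    W    W    L    W    W    W    L
a=2:    L    W    W    W    L    W    W    W    L
a=3:    W    W    L    W    W    W    L    W    W
a=4:    W    L    W    W    W    L    W    W    W
a=5:    W    L    W    W    W    L    W    W    W
Cells with no legal move (terminal, hence L): (0,0), (1,0), (2,0).
The remaining L cells, each justified by listing all of its moves:
(0,4): only reaches (0,3)(W), (0,2)(W), (0,1)(W), all W → L
(0,8): only reaches (0,7)(W), (0,6)(W), (0,5)(W), all W → L
(1,4): only reaches (1,3)(W), (1,2)(W), (1,1)(W), (0,3)(W), all W → L
(1,8): only reaches (1,7)(W), (1,6)(W), (1,5)(W), (0,7)(W), all W → L
(2,4): only reaches (2,3)(W), (2,2)(W), (2,1)(W), (1,3)(W), all W → L
(2,8): only reaches (2,7)(W), (2,6)(W), (2,5)(W), (1,7)(W), all W → L
(3,2): only reaches (0,2)(W), (3,1)(W), (3,0)(W), (2,1)(W), all W → L
(3,6): only reaches (0,6)(W), (3,5)(W), (3,4)(W), (3,3)(W), (2,5)(W), all W → L
(4,1): only reaches (1,1)(W), (4,0)(W), (3,0)(W), all W → L
(4,5): only reaches (1,5)(W), (4,4)(W), (4,3)(W), (4,2)(W), (3,4)(W), all W → L
(5,1): only reaches (2,1)(W), (5,0)(W), (4,0)(W), all W → L
(5,5): only reaches (2,5)(W), (5,4)(W), (5,3)(W), (5,2)(W), (4,4)(W), all W → L
Every other cell has at least one move into one of the L cells above, so it is W.
L cells per row: a=0: 3, a=1: 3, a=2: 3, a=3: 2, a=4: 2, a=5: 2; total 15.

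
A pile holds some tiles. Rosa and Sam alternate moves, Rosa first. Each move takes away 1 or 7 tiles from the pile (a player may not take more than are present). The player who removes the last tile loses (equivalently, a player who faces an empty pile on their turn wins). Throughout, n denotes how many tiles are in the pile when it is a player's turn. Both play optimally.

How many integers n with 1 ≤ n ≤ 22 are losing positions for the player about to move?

11

Label each position W (a win for the player to move) or L (a loss). A position with no legal move is W; any other position is W exactly when some move reaches an L, and L when every move reaches a W.
n=0: no move; the opponent has just taken the last tile and therefore loses → W
n=1: the only move is to 0(W), a W ⇒ L
n=2: can move to 1, which is L ⇒ W
n=3: the only move is to 2(W), a W ⇒ L
n=4: can move to 3, which is L ⇒ W
n=5: the only move is to 4(W), a W ⇒ L
n=6: can move to 5, which is L ⇒ W
n=7: moves to 6(W), 0(W); every one is W ⇒ L
n=8: can move to 7, which is L ⇒ W
n=9: moves to 8(W), 2(W); every one is W ⇒ L
n=10: can move to 9, which is L ⇒ W
n=11: moves to 10(W), 4(W); every one is W ⇒ L
n=12: can move to 11, which is L ⇒ W
n=13: moves to 12(W), 6(W); every one is W ⇒ L
n=14: can move to 13, which is L ⇒ W
n=15: moves to 14(W), 8(W); every one is W ⇒ L
n=16: can move to 15, which is L ⇒ W
n=17: moves to 16(W), 10(W); every one is W ⇒ L
n=18: can move to 17, which is L ⇒ W
n=19: moves to 18(W), 12(W); every one is W ⇒ L
n=20: can move to 19, which is L ⇒ W
n=21: moves to 20(W), 14(W); every one is W ⇒ L
n=22: can move to 21, which is L ⇒ W
L entries with 1 ≤ n ≤ 22 (the range starts at n=1): n = 1, 3, 5, 7, 9, 11, 13, 15, 17, 19, 21; that makes 11.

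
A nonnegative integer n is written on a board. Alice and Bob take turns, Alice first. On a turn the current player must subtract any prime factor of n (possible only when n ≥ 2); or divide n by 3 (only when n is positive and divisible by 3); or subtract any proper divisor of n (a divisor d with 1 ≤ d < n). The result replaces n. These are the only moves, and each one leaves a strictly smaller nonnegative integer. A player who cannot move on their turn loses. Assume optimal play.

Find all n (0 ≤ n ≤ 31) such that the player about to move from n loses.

Compute win/loss labels from the base case upward. A position with no move is L. Any other position is W if it can reach an L in one move, else L.
n=0: no move → L
n=1: no move → L
n=2: can move to 0, which is L ⇒ W
n=3: can move to 0, which is L ⇒ W
n=4: moves to 2(W), 3(W); every one is W ⇒ L
n=5: can move to 0, which is L ⇒ W
n=6: can move to 4, which is L ⇒ W
n=7: can move to 0, which is L ⇒ W
n=8: can move to 4, which is L ⇒ W
n=9: moves to 3(W), 6(W), 8(W); every one is W ⇒ L
n=10: can move to 9, which is L ⇒ W
n=11: can move to 0, which is L ⇒ W
n=12: can move to 4, which is L ⇒ W
n=13: can move to 0, which is L ⇒ W
n=14: moves to 7(W), 12(W), 13(W); every one is W ⇒ L
n=15: can move to 14, which is L ⇒ W
n=16: can move to 14, which is L ⇒ W
n=17: can move to 0, which is L ⇒ W
n=18: can move to 9, which is L ⇒ W
n=19: can move to 0, which is L ⇒ W
n=20: moves to 10(W), 15(W), 16(W), 18(W), 19(W); every one is W ⇒ L
n=21: can move to 14, which is L ⇒ W
n=22: can move to 20, which is L ⇒ W
n=23: can move to 0, which is L ⇒ W
n=24: can move to 20, which is L ⇒ W
n=25: can move to 20, which is L ⇒ W
n=26: moves to 13(W), 24(W), 25(W); every one is W ⇒ L
n=27: can move to 9, which is L ⇒ W
n=28: can move to 14, which is L ⇒ W
n=29: can move to 0, which is L ⇒ W
n=30: can move to 20, which is L ⇒ W
n=31: can move to 0, which is L ⇒ W
Reading off the rows marked L gives the requested list; there are 7 such values of n.

0, 1, 4, 9, 14, 20, 26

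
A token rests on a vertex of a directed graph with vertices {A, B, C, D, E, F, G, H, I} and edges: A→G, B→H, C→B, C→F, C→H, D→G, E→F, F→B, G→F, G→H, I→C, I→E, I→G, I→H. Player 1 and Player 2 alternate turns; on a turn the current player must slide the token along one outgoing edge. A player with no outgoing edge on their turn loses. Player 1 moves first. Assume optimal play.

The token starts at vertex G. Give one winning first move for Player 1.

Move to F.

Positions with no move are L. A position that does have a move is losing for the player to move precisely when every available move leads to a winning position for the opponent. Fill in the labels:
Every edge goes from a vertex to one that appears earlier in the order H, B, F, C, G, E, D, I, A, so processing vertices in that order labels each vertex after all of its successors.
H: no outgoing edge → L
B: reaches L-position H → W
F: only reaches B(W), which is W → L
C: reaches L-position F → W
G: reaches L-position F → W
E: reaches L-position F → W
D: only reaches G(W), which is W → L
I: reaches L-position H → W
A: only reaches G(W), which is W → L
From G, the L positions reachable in one move are: F, H. Any move reaching one of these is winning.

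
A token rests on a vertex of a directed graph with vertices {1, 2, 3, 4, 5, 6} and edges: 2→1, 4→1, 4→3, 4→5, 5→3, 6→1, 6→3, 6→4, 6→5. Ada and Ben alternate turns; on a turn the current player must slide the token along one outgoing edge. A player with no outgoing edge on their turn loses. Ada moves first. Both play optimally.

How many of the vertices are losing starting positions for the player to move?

2

Work bottom-up. With no move the player to move loses. Otherwise the position is W if at least one move leads to an L position for the opponent, and L if every move leads to a W.
Every edge goes from a vertex to one that appears earlier in the order 3, 1, 5, 2, 4, 6, so processing vertices in that order labels each vertex after all of its successors.
3: no outgoing edge → L
1: no outgoing edge → L
5: →3(L), so W
2: →1(L), so W
4: →1(L), so W
6: →1(L), so W
The L vertices are 1, 3; that is 2 in all.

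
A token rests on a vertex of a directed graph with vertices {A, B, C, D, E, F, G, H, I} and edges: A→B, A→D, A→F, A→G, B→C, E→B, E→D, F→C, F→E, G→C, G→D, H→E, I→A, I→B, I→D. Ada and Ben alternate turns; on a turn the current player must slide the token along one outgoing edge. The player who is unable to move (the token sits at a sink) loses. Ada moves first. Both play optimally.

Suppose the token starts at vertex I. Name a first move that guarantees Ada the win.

Move to D.

Use the standard recursion: the mover loses at a terminal position; elsewhere, the mover wins exactly when some move hands the opponent an L position.
Every edge goes from a vertex to one that appears earlier in the order D, C, B, E, F, G, A, H, I, so processing vertices in that order labels each vertex after all of its successors.
D: no outgoing edge → L
C: no outgoing edge → L
B: reaches L-position C → W
E: reaches L-position D → W
F: reaches L-position C → W
G: reaches L-position C → W
A: reaches L-position D → W
H: only reaches E(W), which is W → L
I: reaches L-position D → W
From I, the L positions reachable in one move are: D.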